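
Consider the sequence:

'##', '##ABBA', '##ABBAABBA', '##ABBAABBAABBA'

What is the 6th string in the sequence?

##ABBAABBAABBAABBAABBA

The strings grow by a fixed suffix ABBA each time.
From ##ABBAABBAABBA, 2 further steps: ##ABBAABBAABBA → ##ABBAABBAABBAABBA → (answer).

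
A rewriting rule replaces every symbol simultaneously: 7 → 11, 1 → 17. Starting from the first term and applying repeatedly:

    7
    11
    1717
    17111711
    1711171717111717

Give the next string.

Rewriting the 16 symbols of 1711171717111717 one by one yields 17 11 17 17 17 11 17 11 17 11 17 17 17 11 17 11; concatenated:

17111717171117111711171717111711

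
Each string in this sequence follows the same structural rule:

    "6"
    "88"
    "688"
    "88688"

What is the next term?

68888688

Each term (from the third on) is the two preceding terms concatenated in order: term 3 = 6·88 = 688.
So term 5 is 688·88688.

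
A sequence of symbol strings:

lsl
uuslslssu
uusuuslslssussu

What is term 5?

uusuusuusuuslslssussussussu

Each term wraps the previous one in uus on the left and ssu on the right.
From uusuuslslssussu, 2 further steps: uusuuslslssussu → uusuusuuslslssussussu → (answer).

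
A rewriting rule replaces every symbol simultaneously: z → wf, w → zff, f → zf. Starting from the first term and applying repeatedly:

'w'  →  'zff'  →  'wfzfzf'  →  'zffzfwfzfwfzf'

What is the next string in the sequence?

φ(zffzfwfzfwfzf) expands symbol-by-symbol to wf zf zf wf zf zff zf wf zf zff zf wf zf; joining the 13 pieces gives the next term.

wfzfzfwfzfzffzfwfzfzffzfwfzf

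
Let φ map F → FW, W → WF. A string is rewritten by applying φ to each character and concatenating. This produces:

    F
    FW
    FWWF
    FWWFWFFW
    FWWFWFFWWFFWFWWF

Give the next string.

Rewriting the 16 symbols of FWWFWFFWWFFWFWWF one by one yields FW WF WF FW WF FW FW WF WF FW FW WF FW WF WF FW; concatenated:

FWWFWFFWWFFWFWWFWFFWFWWFFWWFWFFW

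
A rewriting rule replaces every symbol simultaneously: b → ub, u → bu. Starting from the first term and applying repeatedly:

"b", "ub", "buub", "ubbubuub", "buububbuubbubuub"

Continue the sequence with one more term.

Applying the rule to each of the 16 symbols of buububbuubbubuub gives the pieces ub bu bu ub bu ub ub bu bu ub ub bu ub bu bu ub, which concatenate to the answer.

ubbubuubbuububbubuububbuubbubuub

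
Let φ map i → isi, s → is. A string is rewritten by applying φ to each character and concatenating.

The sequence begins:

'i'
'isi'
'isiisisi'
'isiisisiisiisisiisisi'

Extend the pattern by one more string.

Rewriting the 21 symbols of isiisisiisiisisiisisi one by one yields isi is isi isi is isi is isi isi is isi isi is isi is isi isi is isi is isi; concatenated:

isiisisiisiisisiisisiisiisisiisiisisiisisiisiisisiisisi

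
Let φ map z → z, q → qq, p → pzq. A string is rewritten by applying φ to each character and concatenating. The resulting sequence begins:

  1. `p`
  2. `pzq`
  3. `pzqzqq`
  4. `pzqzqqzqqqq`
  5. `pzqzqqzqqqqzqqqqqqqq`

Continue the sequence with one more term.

Replace each of the 20 characters of pzqzqqzqqqqzqqqqqqqq in place — pzq z qq z qq qq z qq qq qq qq z qq qq qq qq qq qq qq qq — and concatenate.

pzqzqqzqqqqzqqqqqqqqzqqqqqqqqqqqqqqqq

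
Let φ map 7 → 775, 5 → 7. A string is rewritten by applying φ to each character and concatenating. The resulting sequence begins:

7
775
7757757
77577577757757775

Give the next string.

Rewriting the 17 symbols of 77577577757757775 one by one yields 775 775 7 775 775 7 775 775 775 7 775 775 7 775 775 775 7; concatenated:

77577577757757775775775777577577757757757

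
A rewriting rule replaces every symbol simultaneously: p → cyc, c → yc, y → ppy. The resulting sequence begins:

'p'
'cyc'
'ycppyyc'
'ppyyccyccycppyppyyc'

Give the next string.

Rewriting the 19 symbols of ppyyccyccycppyppyyc one by one yields cyc cyc ppy ppy yc yc ppy yc yc ppy yc cyc cyc ppy cyc cyc ppy ppy yc; concatenated:

cyccycppyppyycycppyycycppyyccyccycppycyccycppyppyyc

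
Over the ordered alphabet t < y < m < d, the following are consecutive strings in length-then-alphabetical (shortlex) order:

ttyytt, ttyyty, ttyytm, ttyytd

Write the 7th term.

Continuing the enumeration 3 steps past ttyytd: ttyytd → ttyyyt → ttyyyy → (answer).

ttyyym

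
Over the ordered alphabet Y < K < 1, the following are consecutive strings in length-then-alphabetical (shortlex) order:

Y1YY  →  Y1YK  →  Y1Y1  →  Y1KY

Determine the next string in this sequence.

The successor of Y1KY increments the rightmost position that isn't already 1 and resets every position after it to Y.

Y1KK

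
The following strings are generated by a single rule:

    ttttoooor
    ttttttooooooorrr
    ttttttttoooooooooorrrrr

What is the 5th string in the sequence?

ttttttttttttoooooooooooooooorrrrrrrrr

Term n consists of 2n+2 t's, followed by 3n+1 o's, followed by 2n-1 r's (n = 1, 2, …).
Setting n = 5 gives 12, 16, 9 characters in each block.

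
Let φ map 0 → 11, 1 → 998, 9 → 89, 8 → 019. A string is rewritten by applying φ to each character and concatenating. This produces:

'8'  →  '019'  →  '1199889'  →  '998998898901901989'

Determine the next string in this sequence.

8989019898901901989019891199889119988901989

Applying the rule to each of the 18 symbols of 998998898901901989 gives the pieces 89 89 019 89 89 019 019 89 019 89 11 998 89 11 998 89 019 89, which concatenate to the answer.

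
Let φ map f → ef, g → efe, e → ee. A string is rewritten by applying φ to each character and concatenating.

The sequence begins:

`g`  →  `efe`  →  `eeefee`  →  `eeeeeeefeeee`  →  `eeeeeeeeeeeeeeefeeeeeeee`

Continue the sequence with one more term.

eeeeeeeeeeeeeeeeeeeeeeeeeeeeeeefeeeeeeeeeeeeeeee

Replace each of the 24 characters of eeeeeeeeeeeeeeefeeeeeeee in place — ee ee ee ee ee ee ee ee ee ee ee ee ee ee ee ef ee ee ee ee ee ee ee ee — and concatenate.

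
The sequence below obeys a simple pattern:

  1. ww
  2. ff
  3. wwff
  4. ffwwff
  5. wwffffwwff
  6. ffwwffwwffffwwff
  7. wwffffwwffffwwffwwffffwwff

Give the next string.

ffwwffwwffffwwffwwffffwwffffwwffwwffffwwff

This is a Fibonacci-style word recurrence s(k) = s(k−2)·s(k−1): e.g. ww·ff = wwff.
The next term joins ffwwffwwffffwwff and wwffffwwffffwwffwwffffwwff.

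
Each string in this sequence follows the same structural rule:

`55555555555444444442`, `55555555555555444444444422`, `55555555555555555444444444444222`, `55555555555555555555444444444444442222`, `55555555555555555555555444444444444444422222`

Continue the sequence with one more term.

55555555555555555555555555444444444444444444222222

Each string has the form 5^{3n+2} 4^{2n+2} 2^{n-2}, where the shown terms are n = 3, 4, 5, 6, 7.
At n = 8 the blocks have lengths 26, 18, 6.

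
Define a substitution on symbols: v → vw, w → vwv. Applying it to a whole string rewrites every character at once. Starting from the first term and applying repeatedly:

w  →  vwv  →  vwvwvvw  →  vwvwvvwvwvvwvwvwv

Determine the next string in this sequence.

Rewriting the 17 symbols of vwvwvvwvwvvwvwvwv one by one yields vw vwv vw vwv vw vw vwv vw vwv vw vw vwv vw vwv vw vwv vw; concatenated:

vwvwvvwvwvvwvwvwvvwvwvvwvwvwvvwvwvvwvwvvw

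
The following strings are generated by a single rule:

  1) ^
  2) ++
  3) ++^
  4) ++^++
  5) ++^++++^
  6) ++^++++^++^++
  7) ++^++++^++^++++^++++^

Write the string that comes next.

From term 3 onward, concatenate the last term with the second-to-last: ++·^ = ++^, ++^·++ = ++^++, …
So term 8 is ++^++++^++^++++^++++^·++^++++^++^++.

++^++++^++^++++^++++^++^++++^++^++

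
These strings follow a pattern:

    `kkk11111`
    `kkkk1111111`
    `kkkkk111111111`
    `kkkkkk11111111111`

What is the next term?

kkkkkkk1111111111111

Term n consists of n k's, followed by 2n-1 1's, where the shown terms are n = 3, 4, 5, 6.
At n = 7 the blocks have lengths 7, 13.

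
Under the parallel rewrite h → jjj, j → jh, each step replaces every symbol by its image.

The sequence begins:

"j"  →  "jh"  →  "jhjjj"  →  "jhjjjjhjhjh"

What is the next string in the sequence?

Apply φ to jhjjjjhjhjh symbol by symbol: j→jh, h→jjj, j→jh, j→jh, j→jh, j→jh, h→jjj, j→jh, h→jjj, j→jh, h→jjj; joined: jh jjj jh jh jh jh jjj jh jjj jh jjj.

jhjjjjhjhjhjhjjjjhjjjjhjjj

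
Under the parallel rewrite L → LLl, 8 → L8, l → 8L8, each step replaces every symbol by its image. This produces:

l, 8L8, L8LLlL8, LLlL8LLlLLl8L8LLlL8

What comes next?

LLlLLl8L8LLlL8LLlLLl8L8LLlLLl8L8L8LLlL8LLlLLl8L8LLlL8

Applying the rule to each of the 19 symbols of LLlL8LLlLLl8L8LLlL8 gives the pieces LLl LLl 8L8 LLl L8 LLl LLl 8L8 LLl LLl 8L8 L8 LLl L8 LLl LLl 8L8 LLl L8, which concatenate to the answer.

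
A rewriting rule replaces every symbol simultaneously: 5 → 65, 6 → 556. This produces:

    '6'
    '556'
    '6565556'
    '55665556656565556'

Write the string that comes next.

Replace each of the 17 characters of 55665556656565556 in place — 65 65 556 556 65 65 65 556 556 65 556 65 556 65 65 65 556 — and concatenate.

65655565566565655565566555665556656565556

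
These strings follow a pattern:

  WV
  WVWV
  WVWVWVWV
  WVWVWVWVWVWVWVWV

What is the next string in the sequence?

Every step duplicates the string.
So the next term is two copies of WVWVWVWVWVWVWVWV.

WVWVWVWVWVWVWVWVWVWVWVWVWVWVWVWV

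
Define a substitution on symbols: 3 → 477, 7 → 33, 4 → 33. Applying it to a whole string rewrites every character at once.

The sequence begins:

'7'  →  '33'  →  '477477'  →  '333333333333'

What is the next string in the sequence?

477477477477477477477477477477477477

Apply φ to 333333333333 symbol by symbol: 3→477, 3→477, 3→477, 3→477, 3→477, 3→477, 3→477, 3→477, 3→477, 3→477, 3→477, 3→477; joined: 477 477 477 477 477 477 477 477 477 477 477 477.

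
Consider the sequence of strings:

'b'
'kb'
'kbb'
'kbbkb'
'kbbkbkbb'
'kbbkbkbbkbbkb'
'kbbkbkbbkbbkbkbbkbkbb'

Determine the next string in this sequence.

Each term (from the third on) is the previous term followed by the one before it: term 3 = kb·b = kbb.
So term 8 is kbbkbkbbkbbkbkbbkbkbb·kbbkbkbbkbbkb.

kbbkbkbbkbbkbkbbkbkbbkbbkbkbbkbbkb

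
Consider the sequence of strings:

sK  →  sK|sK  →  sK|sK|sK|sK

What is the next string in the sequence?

sK|sK|sK|sK|sK|sK|sK|sK

Every step duplicates the string with '|' between the halves.
One more doubling of sK|sK|sK|sK gives the answer.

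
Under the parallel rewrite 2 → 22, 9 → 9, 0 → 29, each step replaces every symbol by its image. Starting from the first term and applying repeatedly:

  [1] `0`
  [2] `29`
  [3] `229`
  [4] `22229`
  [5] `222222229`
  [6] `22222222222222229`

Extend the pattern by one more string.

222222222222222222222222222222229

φ(22222222222222229) expands symbol-by-symbol to 22 22 22 22 22 22 22 22 22 22 22 22 22 22 22 22 9; joining the 17 pieces gives the next term.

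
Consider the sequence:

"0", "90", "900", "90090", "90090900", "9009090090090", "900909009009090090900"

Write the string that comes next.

This is a Fibonacci-style word recurrence s(k) = s(k−1)·s(k−2): e.g. 90·0 = 900.
So term 8 is 900909009009090090900·9009090090090.

9009090090090900909009009090090090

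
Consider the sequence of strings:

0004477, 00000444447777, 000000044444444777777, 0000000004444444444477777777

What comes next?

00000000000444444444444447777777777

Reading off run lengths: 0 runs 3, 5, 7, 9; 4 runs 2, 5, 8, 11; 7 runs 2, 4, 6, 8 — each is linear in n (n = 1, 2, …).
At n = 5 the blocks have lengths 11, 14, 10.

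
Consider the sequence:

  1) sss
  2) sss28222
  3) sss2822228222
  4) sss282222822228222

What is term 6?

The strings grow by a fixed suffix 28222 each time.
From sss282222822228222, 2 further steps: sss282222822228222 → sss28222282222822228222 → (answer).

sss2822228222282222822228222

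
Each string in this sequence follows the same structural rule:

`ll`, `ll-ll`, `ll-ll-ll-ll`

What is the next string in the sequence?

Each string is two copies of the previous one joined by '-'.
So the next term is two copies of ll-ll-ll-ll with '-' between the halves.

ll-ll-ll-ll-ll-ll-ll-ll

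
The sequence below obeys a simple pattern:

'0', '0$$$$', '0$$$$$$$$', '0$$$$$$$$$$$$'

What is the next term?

0$$$$$$$$$$$$$$$$

Every step adds $$$$ to the end: s(k+1) = s(k)·$$$$.
One more step from 0$$$$$$$$$$$$ gives the answer.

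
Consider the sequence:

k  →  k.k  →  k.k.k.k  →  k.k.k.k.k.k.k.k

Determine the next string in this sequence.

Each string is two copies of the previous one joined by '.'.
Doubling k.k.k.k.k.k.k.k with '.' between the halves:

k.k.k.k.k.k.k.k.k.k.k.k.k.k.k.k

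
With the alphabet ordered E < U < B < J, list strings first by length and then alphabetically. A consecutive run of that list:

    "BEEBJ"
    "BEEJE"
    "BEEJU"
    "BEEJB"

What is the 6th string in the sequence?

Continuing the enumeration 2 steps past BEEJB: BEEJB → BEEJJ → (answer).

BEUEE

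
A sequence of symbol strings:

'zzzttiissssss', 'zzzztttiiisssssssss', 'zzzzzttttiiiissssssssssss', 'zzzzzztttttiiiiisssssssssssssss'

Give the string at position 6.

zzzzzzzztttttttiiiiiiisssssssssssssssssssss

Each string has the form z^{n+1} t^{n} i^{n} s^{3n}, where the shown terms are n = 2, 3, 4, 5.
At n = 7 the blocks have lengths 8, 7, 7, 21.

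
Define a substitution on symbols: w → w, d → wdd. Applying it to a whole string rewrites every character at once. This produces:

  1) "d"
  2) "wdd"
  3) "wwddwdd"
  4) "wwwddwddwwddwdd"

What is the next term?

Rewriting the 15 symbols of wwwddwddwwddwdd one by one yields w w w wdd wdd w wdd wdd w w wdd wdd w wdd wdd; concatenated:

wwwwddwddwwddwddwwwddwddwwddwdd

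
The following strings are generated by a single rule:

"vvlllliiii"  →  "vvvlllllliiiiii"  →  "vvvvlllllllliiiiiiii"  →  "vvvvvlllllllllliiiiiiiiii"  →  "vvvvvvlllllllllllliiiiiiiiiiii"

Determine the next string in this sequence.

vvvvvvvlllllllllllllliiiiiiiiiiiiii

The n-th term is n v's then 2n l's then 2n i's, where the shown terms are n = 2, 3, 4, 5, 6.
At n = 7 the blocks have lengths 7, 14, 14.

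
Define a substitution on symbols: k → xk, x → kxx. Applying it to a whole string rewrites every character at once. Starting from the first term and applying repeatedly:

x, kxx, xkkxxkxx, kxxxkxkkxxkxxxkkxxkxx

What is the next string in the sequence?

Rewriting the 21 symbols of kxxxkxkkxxkxxxkkxxkxx one by one yields xk kxx kxx kxx xk kxx xk xk kxx kxx xk kxx kxx kxx xk xk kxx kxx xk kxx kxx; concatenated:

xkkxxkxxkxxxkkxxxkxkkxxkxxxkkxxkxxkxxxkxkkxxkxxxkkxxkxx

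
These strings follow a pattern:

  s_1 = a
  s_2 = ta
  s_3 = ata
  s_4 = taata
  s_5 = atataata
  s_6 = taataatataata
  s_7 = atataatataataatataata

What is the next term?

This is a Fibonacci-style word recurrence s(k) = s(k−2)·s(k−1): e.g. a·ta = ata.
So term 8 is taataatataata·atataatataataatataata.

taataatataataatataatataataatataata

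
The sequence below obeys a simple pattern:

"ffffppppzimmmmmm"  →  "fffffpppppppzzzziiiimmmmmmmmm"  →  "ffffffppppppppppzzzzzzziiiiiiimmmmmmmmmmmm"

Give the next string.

fffffffpppppppppppppzzzzzzzzzziiiiiiiiiimmmmmmmmmmmmmmm

Reading off run lengths: f runs 4, 5, 6; p runs 4, 7, 10; z runs 1, 4, 7; i runs 1, 4, 7; m runs 6, 9, 12 — each is linear in n (n = 1, 2, …).
Setting n = 4 gives 7, 13, 10, 10, 15 characters in each block.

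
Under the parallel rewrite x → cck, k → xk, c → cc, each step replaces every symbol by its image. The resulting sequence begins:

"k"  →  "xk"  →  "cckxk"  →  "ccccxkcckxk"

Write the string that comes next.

cccccccccckxkccccxkcckxk

Apply φ to ccccxkcckxk symbol by symbol: c→cc, c→cc, c→cc, c→cc, x→cck, k→xk, c→cc, c→cc, k→xk, x→cck, k→xk; joined: cc cc cc cc cck xk cc cc xk cck xk.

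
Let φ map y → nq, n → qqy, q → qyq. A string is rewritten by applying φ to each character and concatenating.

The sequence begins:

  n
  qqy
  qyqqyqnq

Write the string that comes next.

qyqnqqyqqyqnqqyqqqyqyq

Expanding qyqqyqnq: q→qyq, y→nq, q→qyq, q→qyq, y→nq, q→qyq, n→qqy, q→qyq. Concatenated: qyq nq qyq qyq nq qyq qqy qyq.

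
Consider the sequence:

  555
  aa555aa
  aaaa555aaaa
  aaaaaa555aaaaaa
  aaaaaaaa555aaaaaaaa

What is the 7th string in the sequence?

aaaaaaaaaaaa555aaaaaaaaaaaa

Each term wraps the previous one in aa on the left and aa on the right.
From aaaaaaaa555aaaaaaaa, 2 further steps: aaaaaaaa555aaaaaaaa → aaaaaaaaaa555aaaaaaaaaa → (answer).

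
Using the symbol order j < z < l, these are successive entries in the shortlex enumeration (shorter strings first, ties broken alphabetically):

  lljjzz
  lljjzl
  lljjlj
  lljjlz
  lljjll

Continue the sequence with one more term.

Find the rightmost character of lljjll below l, bump it to the next letter, and reset everything to its right to j.

lljzjj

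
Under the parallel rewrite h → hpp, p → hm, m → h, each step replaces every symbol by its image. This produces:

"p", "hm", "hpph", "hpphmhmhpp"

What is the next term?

hpphmhmhpphhpphhpphmhm

Apply φ to hpphmhmhpp symbol by symbol: h→hpp, p→hm, p→hm, h→hpp, m→h, h→hpp, m→h, h→hpp, p→hm, p→hm; joined: hpp hm hm hpp h hpp h hpp hm hm.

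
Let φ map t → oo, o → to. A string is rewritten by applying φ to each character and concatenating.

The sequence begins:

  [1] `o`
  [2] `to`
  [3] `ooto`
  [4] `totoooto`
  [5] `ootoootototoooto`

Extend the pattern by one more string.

Rewriting the 16 symbols of ootoootototoooto one by one yields to to oo to to to oo to oo to oo to to to oo to; concatenated:

totoootototoootoootoootototoooto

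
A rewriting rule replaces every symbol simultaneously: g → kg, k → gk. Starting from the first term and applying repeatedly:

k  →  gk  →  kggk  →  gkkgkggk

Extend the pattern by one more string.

Apply φ to gkkgkggk symbol by symbol: g→kg, k→gk, k→gk, g→kg, k→gk, g→kg, g→kg, k→gk; joined: kg gk gk kg gk kg kg gk.

kggkgkkggkkgkggk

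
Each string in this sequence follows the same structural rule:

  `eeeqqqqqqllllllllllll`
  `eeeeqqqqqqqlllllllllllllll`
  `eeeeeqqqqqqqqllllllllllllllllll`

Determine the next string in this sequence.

Each string has the form e^{n} q^{n+3} l^{3n+3}, where the shown terms are n = 3, 4, 5.
Setting n = 6 gives 6, 9, 21 characters in each block.

eeeeeeqqqqqqqqqlllllllllllllllllllll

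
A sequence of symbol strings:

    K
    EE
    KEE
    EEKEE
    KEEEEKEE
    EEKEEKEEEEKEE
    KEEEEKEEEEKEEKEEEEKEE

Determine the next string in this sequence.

This is a Fibonacci-style word recurrence s(k) = s(k−2)·s(k−1): e.g. K·EE = KEE.
The next term joins EEKEEKEEEEKEE and KEEEEKEEEEKEEKEEEEKEE.

EEKEEKEEEEKEEKEEEEKEEEEKEEKEEEEKEE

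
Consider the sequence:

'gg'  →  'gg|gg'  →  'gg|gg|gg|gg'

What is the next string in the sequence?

Every step duplicates the string with '|' between the halves.
So the next term is two copies of gg|gg|gg|gg with '|' between the halves.

gg|gg|gg|gg|gg|gg|gg|gg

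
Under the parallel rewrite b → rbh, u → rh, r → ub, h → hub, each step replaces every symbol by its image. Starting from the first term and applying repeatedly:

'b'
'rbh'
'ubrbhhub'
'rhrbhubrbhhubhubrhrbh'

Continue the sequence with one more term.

Rewriting the 21 symbols of rhrbhubrbhhubhubrhrbh one by one yields ub hub ub rbh hub rh rbh ub rbh hub hub rh rbh hub rh rbh ub hub ub rbh hub; concatenated:

ubhububrbhhubrhrbhubrbhhubhubrhrbhhubrhrbhubhububrbhhub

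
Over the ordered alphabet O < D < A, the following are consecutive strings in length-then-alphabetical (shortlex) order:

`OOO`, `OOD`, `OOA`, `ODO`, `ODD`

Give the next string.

Find the rightmost character of ODD below A, bump it to the next letter, and reset everything to its right to O.

ODA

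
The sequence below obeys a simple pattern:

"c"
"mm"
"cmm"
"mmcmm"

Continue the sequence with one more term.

From term 3 onward, concatenate the second-to-last term with the last: c·mm = cmm, mm·cmm = mmcmm, …
So term 5 is cmm·mmcmm.

cmmmmcmm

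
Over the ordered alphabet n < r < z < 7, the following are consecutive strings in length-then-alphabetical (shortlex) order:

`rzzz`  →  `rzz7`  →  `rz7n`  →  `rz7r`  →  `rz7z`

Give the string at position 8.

r7nr

Continuing the enumeration 3 steps past rz7z: rz7z → rz77 → r7nn → (answer).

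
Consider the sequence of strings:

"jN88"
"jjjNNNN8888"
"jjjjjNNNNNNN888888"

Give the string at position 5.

jjjjjjjjjNNNNNNNNNNNNN8888888888

The n-th term is 2n-1 j's then 3n-2 N's then 2n 8's (n = 1, 2, …).
Setting n = 5 gives 9, 13, 10 characters in each block.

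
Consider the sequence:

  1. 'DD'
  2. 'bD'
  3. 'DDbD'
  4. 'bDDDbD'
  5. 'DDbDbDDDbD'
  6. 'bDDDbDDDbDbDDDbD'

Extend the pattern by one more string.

DDbDbDDDbDbDDDbDDDbDbDDDbD

From term 3 onward, concatenate the second-to-last term with the last: DD·bD = DDbD, bD·DDbD = bDDDbD, …
Continuing: DDbDbDDDbD · bDDDbDDDbDbDDDbD gives term 7.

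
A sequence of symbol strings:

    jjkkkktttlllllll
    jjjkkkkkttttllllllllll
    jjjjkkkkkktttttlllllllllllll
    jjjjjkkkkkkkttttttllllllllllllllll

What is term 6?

jjjjjjjkkkkkkkkkttttttttllllllllllllllllllllll

Reading off run lengths: j runs 2, 3, 4, 5; k runs 4, 5, 6, 7; t runs 3, 4, 5, 6; l runs 7, 10, 13, 16 — each is linear in n, where the shown terms are n = 3, 4, 5, 6.
For term 6, n = 8, so the run lengths are 7, 9, 8, 22.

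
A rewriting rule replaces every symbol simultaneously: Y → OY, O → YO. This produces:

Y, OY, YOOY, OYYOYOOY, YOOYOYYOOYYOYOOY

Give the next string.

OYYOYOOYYOOYOYYOYOOYOYYOOYYOYOOY

Applying the rule to each of the 16 symbols of YOOYOYYOOYYOYOOY gives the pieces OY YO YO OY YO OY OY YO YO OY OY YO OY YO YO OY, which concatenate to the answer.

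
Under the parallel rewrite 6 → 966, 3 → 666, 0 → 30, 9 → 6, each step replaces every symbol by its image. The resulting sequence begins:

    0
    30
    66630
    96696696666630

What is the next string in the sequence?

Rewriting the 14 symbols of 96696696666630 one by one yields 6 966 966 6 966 966 6 966 966 966 966 966 666 30; concatenated:

69669666966966696696696696696666630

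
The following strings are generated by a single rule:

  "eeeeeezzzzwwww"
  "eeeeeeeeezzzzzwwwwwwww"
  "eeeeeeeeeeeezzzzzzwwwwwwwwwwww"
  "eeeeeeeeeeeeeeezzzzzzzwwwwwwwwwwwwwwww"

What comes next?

eeeeeeeeeeeeeeeeeezzzzzzzzwwwwwwwwwwwwwwwwwwww

The n-th term is 3n+3 e's then n+3 z's then 4n w's (n = 1, 2, …).
At n = 5 the blocks have lengths 18, 8, 20.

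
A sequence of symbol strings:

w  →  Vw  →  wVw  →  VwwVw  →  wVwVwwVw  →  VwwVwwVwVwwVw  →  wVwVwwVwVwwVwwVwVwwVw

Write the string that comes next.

VwwVwwVwVwwVwwVwVwwVwVwwVwwVwVwwVw

From term 3 onward, concatenate the second-to-last term with the last: w·Vw = wVw, Vw·wVw = VwwVw, …
The next term joins VwwVwwVwVwwVw and wVwVwwVwVwwVwwVwVwwVw.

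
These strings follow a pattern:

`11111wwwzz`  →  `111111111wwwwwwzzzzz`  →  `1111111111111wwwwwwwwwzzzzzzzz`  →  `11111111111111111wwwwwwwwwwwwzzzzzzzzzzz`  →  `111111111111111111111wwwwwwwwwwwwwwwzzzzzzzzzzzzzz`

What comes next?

1111111111111111111111111wwwwwwwwwwwwwwwwwwzzzzzzzzzzzzzzzzz

Each string has the form 1^{4n+1} w^{3n} z^{3n-1} (n = 1, 2, …).
At n = 6 the blocks have lengths 25, 18, 17.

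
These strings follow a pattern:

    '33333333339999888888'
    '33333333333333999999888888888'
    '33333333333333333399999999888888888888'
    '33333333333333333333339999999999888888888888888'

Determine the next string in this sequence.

33333333333333333333333333999999999999888888888888888888

Term n consists of 4n+2 3's, followed by 2n 9's, followed by 3n 8's, where the shown terms are n = 2, 3, 4, 5.
At n = 6 the blocks have lengths 26, 12, 18.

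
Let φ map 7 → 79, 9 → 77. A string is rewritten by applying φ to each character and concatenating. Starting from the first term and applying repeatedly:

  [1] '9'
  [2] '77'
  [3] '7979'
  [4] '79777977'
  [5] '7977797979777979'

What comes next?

Rewriting the 16 symbols of 7977797979777979 one by one yields 79 77 79 79 79 77 79 77 79 77 79 79 79 77 79 77; concatenated:

79777979797779777977797979777977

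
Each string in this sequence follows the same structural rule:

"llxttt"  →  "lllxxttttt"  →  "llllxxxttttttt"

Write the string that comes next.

The n-th term is n l's then n-1 x's then 2n-1 t's, where the shown terms are n = 2, 3, 4.
Setting n = 5 gives 5, 4, 9 characters in each block.

lllllxxxxttttttttt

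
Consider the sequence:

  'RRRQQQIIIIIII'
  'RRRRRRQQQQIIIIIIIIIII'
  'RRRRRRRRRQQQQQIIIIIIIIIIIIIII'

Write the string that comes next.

RRRRRRRRRRRRQQQQQQIIIIIIIIIIIIIIIIIII

Reading off run lengths: R runs 3, 6, 9; Q runs 3, 4, 5; I runs 7, 11, 15 — each is linear in n (n = 1, 2, …).
For the next term, n = 4, so the run lengths are 12, 6, 19.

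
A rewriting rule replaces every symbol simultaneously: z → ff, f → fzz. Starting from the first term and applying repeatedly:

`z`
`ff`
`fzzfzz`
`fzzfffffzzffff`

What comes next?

Rewriting the 14 symbols of fzzfffffzzffff one by one yields fzz ff ff fzz fzz fzz fzz fzz ff ff fzz fzz fzz fzz; concatenated:

fzzfffffzzfzzfzzfzzfzzfffffzzfzzfzzfzz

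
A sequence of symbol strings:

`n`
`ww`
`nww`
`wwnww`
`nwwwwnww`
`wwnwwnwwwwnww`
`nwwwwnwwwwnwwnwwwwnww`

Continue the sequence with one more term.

This is a Fibonacci-style word recurrence s(k) = s(k−2)·s(k−1): e.g. n·ww = nww.
The next term joins wwnwwnwwwwnww and nwwwwnwwwwnwwnwwwwnww.

wwnwwnwwwwnwwnwwwwnwwwwnwwnwwwwnww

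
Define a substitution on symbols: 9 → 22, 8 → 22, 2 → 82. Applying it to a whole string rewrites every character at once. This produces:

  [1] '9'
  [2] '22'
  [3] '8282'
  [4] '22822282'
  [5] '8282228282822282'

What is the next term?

Replace each of the 16 characters of 8282228282822282 in place — 22 82 22 82 82 82 22 82 22 82 22 82 82 82 22 82 — and concatenate.

22822282828222822282228282822282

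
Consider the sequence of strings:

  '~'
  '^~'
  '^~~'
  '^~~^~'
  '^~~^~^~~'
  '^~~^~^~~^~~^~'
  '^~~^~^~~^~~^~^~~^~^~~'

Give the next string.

This is a Fibonacci-style word recurrence s(k) = s(k−1)·s(k−2): e.g. ^~·~ = ^~~.
So term 8 is ^~~^~^~~^~~^~^~~^~^~~·^~~^~^~~^~~^~.

^~~^~^~~^~~^~^~~^~^~~^~~^~^~~^~~^~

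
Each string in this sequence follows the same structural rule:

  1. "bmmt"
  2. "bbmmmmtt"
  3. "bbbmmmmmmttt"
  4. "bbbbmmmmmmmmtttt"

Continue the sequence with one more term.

Term n consists of n b's, followed by 2n m's, followed by n t's (n = 1, 2, …).
For the next term, n = 5, so the run lengths are 5, 10, 5.

bbbbbmmmmmmmmmmttttt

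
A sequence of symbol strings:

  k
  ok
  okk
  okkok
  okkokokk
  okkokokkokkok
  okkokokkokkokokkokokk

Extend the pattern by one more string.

Each term (from the third on) is the previous term followed by the one before it: term 3 = ok·k = okk.
The next term joins okkokokkokkokokkokokk and okkokokkokkok.

okkokokkokkokokkokokkokkokokkokkok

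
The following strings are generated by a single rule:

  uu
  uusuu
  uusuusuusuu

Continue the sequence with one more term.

uusuusuusuusuusuusuusuu

Each string is two copies of the previous one joined by 's'.
One more doubling of uusuusuusuu gives the answer.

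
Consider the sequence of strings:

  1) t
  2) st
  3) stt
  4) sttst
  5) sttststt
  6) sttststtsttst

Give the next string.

sttststtsttststtststt

This is a Fibonacci-style word recurrence s(k) = s(k−1)·s(k−2): e.g. st·t = stt.
Continuing: sttststtsttst · sttststt gives term 7.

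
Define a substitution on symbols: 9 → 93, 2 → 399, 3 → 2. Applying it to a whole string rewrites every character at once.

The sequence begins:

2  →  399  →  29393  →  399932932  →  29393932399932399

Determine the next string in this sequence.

Rewriting the 17 symbols of 29393932399932399 one by one yields 399 93 2 93 2 93 2 399 2 93 93 93 2 399 2 93 93; concatenated:

3999329329323992939393239929393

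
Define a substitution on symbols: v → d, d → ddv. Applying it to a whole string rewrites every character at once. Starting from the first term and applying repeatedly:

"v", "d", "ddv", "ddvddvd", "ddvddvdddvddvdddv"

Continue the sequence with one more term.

Rewriting the 17 symbols of ddvddvdddvddvdddv one by one yields ddv ddv d ddv ddv d ddv ddv ddv d ddv ddv d ddv ddv ddv d; concatenated:

ddvddvdddvddvdddvddvddvdddvddvdddvddvddvd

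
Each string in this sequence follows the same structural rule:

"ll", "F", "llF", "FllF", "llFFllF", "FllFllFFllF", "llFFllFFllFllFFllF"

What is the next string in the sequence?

This is a Fibonacci-style word recurrence s(k) = s(k−2)·s(k−1): e.g. ll·F = llF.
The next term joins FllFllFFllF and llFFllFFllFllFFllF.

FllFllFFllFllFFllFFllFllFFllF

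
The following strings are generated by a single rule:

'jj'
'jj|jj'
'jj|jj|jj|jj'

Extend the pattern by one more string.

s(k+1) = s(k)·|·s(k) — each term doubles the last with '|' between the halves.
Doubling jj|jj|jj|jj with '|' between the halves:

jj|jj|jj|jj|jj|jj|jj|jj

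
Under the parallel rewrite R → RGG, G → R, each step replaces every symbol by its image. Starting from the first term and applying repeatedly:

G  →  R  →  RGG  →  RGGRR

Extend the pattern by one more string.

Rewriting each symbol of RGGRR: R→RGG, G→R, G→R, R→RGG, R→RGG, which concatenates to RGG R R RGG RGG.

RGGRRRGGRGG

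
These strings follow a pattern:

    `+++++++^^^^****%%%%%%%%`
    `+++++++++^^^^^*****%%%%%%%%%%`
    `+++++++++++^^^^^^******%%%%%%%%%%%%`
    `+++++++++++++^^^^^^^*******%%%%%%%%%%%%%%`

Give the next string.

Reading off run lengths: + runs 7, 9, 11, 13; ^ runs 4, 5, 6, 7; * runs 4, 5, 6, 7; % runs 8, 10, 12, 14 — each is linear in n, where the shown terms are n = 3, 4, 5, 6.
Setting n = 7 gives 15, 8, 8, 16 characters in each block.

+++++++++++++++^^^^^^^^********%%%%%%%%%%%%%%%%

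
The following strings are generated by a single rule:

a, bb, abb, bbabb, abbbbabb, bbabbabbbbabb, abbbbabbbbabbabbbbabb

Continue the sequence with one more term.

bbabbabbbbabbabbbbabbbbabbabbbbabb

This is a Fibonacci-style word recurrence s(k) = s(k−2)·s(k−1): e.g. a·bb = abb.
The next term joins bbabbabbbbabb and abbbbabbbbabbabbbbabb.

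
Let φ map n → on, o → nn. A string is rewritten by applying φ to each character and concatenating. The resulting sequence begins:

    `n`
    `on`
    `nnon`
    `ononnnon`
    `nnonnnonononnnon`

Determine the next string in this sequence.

Replace each of the 16 characters of nnonnnonononnnon in place — on on nn on on on nn on nn on nn on on on nn on — and concatenate.

ononnnonononnnonnnonnnonononnnon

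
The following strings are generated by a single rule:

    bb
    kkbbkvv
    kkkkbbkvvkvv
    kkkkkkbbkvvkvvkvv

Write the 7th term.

s(k+1) = kk·s(k)·kvv, so each term gains kk as a prefix and kvv as a suffix.
From kkkkkkbbkvvkvvkvv, 3 further steps: kkkkkkbbkvvkvvkvv → kkkkkkkkbbkvvkvvkvvkvv → kkkkkkkkkkbbkvvkvvkvvkvvkvv → (answer).

kkkkkkkkkkkkbbkvvkvvkvvkvvkvvkvv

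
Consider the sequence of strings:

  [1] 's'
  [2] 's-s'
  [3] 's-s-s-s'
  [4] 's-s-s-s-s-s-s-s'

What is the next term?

s-s-s-s-s-s-s-s-s-s-s-s-s-s-s-s

s(k+1) = s(k)·-·s(k) — each term doubles the last with '-' between the halves.
One more doubling of s-s-s-s-s-s-s-s gives the answer.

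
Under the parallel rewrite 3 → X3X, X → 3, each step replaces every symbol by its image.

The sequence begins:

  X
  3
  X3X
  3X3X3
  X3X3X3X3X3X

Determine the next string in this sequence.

3X3X3X3X3X3X3X3X3X3X3

Expanding X3X3X3X3X3X: X→3, 3→X3X, X→3, 3→X3X, X→3, 3→X3X, X→3, 3→X3X, X→3, 3→X3X, X→3. Concatenated: 3 X3X 3 X3X 3 X3X 3 X3X 3 X3X 3.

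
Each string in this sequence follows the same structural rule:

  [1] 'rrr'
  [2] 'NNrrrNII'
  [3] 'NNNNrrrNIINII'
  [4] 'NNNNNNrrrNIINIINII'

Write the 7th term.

Each term wraps the previous one in NN on the left and NII on the right.
From NNNNNNrrrNIINIINII, 3 further steps: NNNNNNrrrNIINIINII → NNNNNNNNrrrNIINIINIINII → NNNNNNNNNNrrrNIINIINIINIINII → (answer).

NNNNNNNNNNNNrrrNIINIINIINIINIINII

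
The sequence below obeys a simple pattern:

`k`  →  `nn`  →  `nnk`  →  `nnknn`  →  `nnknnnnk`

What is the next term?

Each term (from the third on) is the previous term followed by the one before it: term 3 = nn·k = nnk.
Continuing: nnknnnnk · nnknn gives term 6.

nnknnnnknnknn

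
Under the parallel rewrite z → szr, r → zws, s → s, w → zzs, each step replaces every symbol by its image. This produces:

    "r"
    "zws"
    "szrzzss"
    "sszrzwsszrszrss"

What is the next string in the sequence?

ssszrzwsszrzzsssszrzwssszrzwsss

φ(sszrzwsszrszrss) expands symbol-by-symbol to s s szr zws szr zzs s s szr zws s szr zws s s; joining the 15 pieces gives the next term.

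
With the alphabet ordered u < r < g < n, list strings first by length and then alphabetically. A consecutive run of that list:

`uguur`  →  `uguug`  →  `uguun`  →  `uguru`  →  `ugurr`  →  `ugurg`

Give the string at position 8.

ugugu

Stepping forward 2 times from ugurg: ugurg → ugurn, then the target.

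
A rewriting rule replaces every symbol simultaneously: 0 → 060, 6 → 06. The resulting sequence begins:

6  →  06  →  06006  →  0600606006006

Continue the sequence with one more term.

0600606006006060060600600606006006

φ(0600606006006) expands symbol-by-symbol to 060 06 060 060 06 060 06 060 060 06 060 060 06; joining the 13 pieces gives the next term.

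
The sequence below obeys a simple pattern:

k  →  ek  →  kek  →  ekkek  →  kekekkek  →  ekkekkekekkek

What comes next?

kekekkekekkekkekekkek

This is a Fibonacci-style word recurrence s(k) = s(k−2)·s(k−1): e.g. k·ek = kek.
Continuing: kekekkek · ekkekkekekkek gives term 7.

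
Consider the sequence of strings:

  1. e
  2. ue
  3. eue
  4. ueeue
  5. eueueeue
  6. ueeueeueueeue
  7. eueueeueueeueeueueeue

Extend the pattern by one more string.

From term 3 onward, concatenate the second-to-last term with the last: e·ue = eue, ue·eue = ueeue, …
So term 8 is ueeueeueueeue·eueueeueueeueeueueeue.

ueeueeueueeueeueueeueueeueeueueeue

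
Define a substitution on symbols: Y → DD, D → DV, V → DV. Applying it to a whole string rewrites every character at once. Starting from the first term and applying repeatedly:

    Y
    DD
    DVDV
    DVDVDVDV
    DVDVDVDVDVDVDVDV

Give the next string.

Rewriting the 16 symbols of DVDVDVDVDVDVDVDV one by one yields DV DV DV DV DV DV DV DV DV DV DV DV DV DV DV DV; concatenated:

DVDVDVDVDVDVDVDVDVDVDVDVDVDVDVDV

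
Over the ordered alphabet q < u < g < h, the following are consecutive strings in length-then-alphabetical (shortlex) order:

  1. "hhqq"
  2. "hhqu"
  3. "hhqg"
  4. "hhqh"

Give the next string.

Find the rightmost character of hhqh below h, bump it to the next letter, and reset everything to its right to q.

hhuq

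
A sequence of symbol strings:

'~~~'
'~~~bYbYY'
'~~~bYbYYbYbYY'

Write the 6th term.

~~~bYbYYbYbYYbYbYYbYbYYbYbYY

The strings grow by a fixed suffix bYbYY each time.
From ~~~bYbYYbYbYY, 3 further steps: ~~~bYbYYbYbYY → ~~~bYbYYbYbYYbYbYY → ~~~bYbYYbYbYYbYbYYbYbYY → (answer).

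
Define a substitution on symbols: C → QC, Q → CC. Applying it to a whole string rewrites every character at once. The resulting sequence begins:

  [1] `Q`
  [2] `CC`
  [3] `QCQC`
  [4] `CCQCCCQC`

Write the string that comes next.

QCQCCCQCQCQCCCQC

Expanding CCQCCCQC: C→QC, C→QC, Q→CC, C→QC, C→QC, C→QC, Q→CC, C→QC. Concatenated: QC QC CC QC QC QC CC QC.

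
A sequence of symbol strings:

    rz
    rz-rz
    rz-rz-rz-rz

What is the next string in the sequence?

rz-rz-rz-rz-rz-rz-rz-rz

Each string is two copies of the previous one joined by '-'.
One more doubling of rz-rz-rz-rz gives the answer.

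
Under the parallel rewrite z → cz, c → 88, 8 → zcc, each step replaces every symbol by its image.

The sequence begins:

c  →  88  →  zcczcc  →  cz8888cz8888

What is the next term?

88czzcczcczcczcc88czzcczcczcczcc

Apply φ to cz8888cz8888 symbol by symbol: c→88, z→cz, 8→zcc, 8→zcc, 8→zcc, 8→zcc, c→88, z→cz, 8→zcc, 8→zcc, 8→zcc, 8→zcc; joined: 88 cz zcc zcc zcc zcc 88 cz zcc zcc zcc zcc.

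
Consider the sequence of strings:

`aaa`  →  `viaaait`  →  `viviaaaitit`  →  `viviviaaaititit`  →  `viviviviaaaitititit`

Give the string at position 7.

Every step adds vi to the front and it to the end of the previous string.
From viviviviaaaitititit, 2 further steps: viviviviaaaitititit → viviviviviaaaititititit → (answer).

viviviviviviaaaitititititit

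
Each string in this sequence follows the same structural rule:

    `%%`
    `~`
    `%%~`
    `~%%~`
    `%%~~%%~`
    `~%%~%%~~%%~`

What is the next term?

%%~~%%~~%%~%%~~%%~

This is a Fibonacci-style word recurrence s(k) = s(k−2)·s(k−1): e.g. %%·~ = %%~.
Continuing: %%~~%%~ · ~%%~%%~~%%~ gives term 7.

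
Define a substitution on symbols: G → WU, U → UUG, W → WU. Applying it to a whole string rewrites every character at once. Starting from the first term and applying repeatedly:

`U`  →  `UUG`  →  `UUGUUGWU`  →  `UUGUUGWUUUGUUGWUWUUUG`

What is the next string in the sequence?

φ(UUGUUGWUUUGUUGWUWUUUG) expands symbol-by-symbol to UUG UUG WU UUG UUG WU WU UUG UUG UUG WU UUG UUG WU WU UUG WU UUG UUG UUG WU; joining the 21 pieces gives the next term.

UUGUUGWUUUGUUGWUWUUUGUUGUUGWUUUGUUGWUWUUUGWUUUGUUGUUGWU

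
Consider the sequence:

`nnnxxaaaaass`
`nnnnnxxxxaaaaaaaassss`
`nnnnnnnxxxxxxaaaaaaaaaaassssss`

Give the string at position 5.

nnnnnnnnnnnxxxxxxxxxxaaaaaaaaaaaaaaaaassssssssss

The n-th term is 2n+1 n's then 2n x's then 3n+2 a's then 2n s's (n = 1, 2, …).
At n = 5 the blocks have lengths 11, 10, 17, 10.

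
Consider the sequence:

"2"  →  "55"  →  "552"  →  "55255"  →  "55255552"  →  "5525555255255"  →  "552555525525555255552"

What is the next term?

5525555255255552555525525555255255

From term 3 onward, concatenate the last term with the second-to-last: 55·2 = 552, 552·55 = 55255, …
The next term joins 552555525525555255552 and 5525555255255.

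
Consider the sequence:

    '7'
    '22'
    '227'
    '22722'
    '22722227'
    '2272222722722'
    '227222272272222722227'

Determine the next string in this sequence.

Each term (from the third on) is the previous term followed by the one before it: term 3 = 22·7 = 227.
Continuing: 227222272272222722227 · 2272222722722 gives term 8.

2272222722722227222272272222722722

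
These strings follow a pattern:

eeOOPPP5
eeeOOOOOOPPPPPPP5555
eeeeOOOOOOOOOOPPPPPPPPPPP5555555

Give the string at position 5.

The n-th term is n+1 e's then 4n-2 O's then 4n-1 P's then 3n-2 5's (n = 1, 2, …).
Setting n = 5 gives 6, 18, 19, 13 characters in each block.

eeeeeeOOOOOOOOOOOOOOOOOOPPPPPPPPPPPPPPPPPPP5555555555555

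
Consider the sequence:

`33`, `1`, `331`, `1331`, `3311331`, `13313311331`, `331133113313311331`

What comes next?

From term 3 onward, concatenate the second-to-last term with the last: 33·1 = 331, 1·331 = 1331, …
Continuing: 13313311331 · 331133113313311331 gives term 8.

13313311331331133113313311331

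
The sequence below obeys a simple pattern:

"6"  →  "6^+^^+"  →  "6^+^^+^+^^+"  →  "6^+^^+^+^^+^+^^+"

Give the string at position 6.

Every step adds ^+^^+ to the end: s(k+1) = s(k)·^+^^+.
From 6^+^^+^+^^+^+^^+, 2 further steps: 6^+^^+^+^^+^+^^+ → 6^+^^+^+^^+^+^^+^+^^+ → (answer).

6^+^^+^+^^+^+^^+^+^^+^+^^+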